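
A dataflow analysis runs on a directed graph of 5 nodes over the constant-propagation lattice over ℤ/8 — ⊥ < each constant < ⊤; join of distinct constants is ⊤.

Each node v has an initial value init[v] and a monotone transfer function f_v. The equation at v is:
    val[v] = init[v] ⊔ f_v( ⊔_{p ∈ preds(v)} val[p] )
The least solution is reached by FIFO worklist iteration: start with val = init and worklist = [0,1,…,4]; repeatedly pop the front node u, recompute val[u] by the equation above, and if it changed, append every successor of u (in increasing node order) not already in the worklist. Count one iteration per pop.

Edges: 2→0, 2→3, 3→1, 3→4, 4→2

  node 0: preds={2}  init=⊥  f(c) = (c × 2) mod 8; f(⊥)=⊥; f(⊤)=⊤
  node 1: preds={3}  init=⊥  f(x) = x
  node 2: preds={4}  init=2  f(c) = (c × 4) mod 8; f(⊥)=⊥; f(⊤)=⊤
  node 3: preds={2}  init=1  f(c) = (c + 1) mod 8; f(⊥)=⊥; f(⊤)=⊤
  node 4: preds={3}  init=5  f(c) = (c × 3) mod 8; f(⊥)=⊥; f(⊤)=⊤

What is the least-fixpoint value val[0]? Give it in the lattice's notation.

⊤

Worklist (8 pops):
  #1 pop 0: in=2 → 4 (was ⊥); enqueue []
  #2 pop 1: in=1 → 1 (was ⊥); enqueue []
  #3 pop 2: in=5 → ⊤ (was 2); enqueue [0]
  #4 pop 3: in=⊤ → ⊤ (was 1); enqueue [1]
  #5 pop 4: in=⊤ → ⊤ (was 5); enqueue [2]
  #6 pop 0: in=⊤ → ⊤ (was 4); enqueue []
  #7 pop 1: in=⊤ → ⊤ (was 1); enqueue []
  #8 pop 2: in=⊤ → ⊤ (no change)

Fixpoint:
  val[0] = ⊤
  val[1] = ⊤
  val[2] = ⊤
  val[3] = ⊤
  val[4] = ⊤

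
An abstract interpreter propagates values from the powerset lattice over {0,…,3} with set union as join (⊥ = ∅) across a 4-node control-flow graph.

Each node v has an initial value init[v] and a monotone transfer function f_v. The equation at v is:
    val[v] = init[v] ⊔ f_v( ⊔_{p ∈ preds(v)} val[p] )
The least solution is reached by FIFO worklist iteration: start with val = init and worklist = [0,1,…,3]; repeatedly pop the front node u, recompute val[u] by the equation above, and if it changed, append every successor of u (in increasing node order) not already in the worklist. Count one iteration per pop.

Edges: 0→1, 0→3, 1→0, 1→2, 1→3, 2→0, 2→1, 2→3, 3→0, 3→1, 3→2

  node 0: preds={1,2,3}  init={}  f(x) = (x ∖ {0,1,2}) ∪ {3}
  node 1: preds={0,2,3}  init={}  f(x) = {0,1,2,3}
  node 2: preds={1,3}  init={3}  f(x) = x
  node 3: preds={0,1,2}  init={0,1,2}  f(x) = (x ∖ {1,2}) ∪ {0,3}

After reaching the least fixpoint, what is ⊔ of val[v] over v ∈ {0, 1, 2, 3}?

Trace (7 dequeues):
  [1] u=0 | in {0,1,2,3} | out {3} | prev {} | push {}
  [2] u=1 | in {0,1,2,3} | out {0,1,2,3} | prev {} | push {0}
  [3] u=2 | in {0,1,2,3} | out {0,1,2,3} | prev {3} | push {1}
  [4] u=3 | in {0,1,2,3} | out {0,1,2,3} | prev {0,1,2} | push {2}
  [5] u=0 | in {0,1,2,3} | out {3} | ==
  [6] u=1 | in {0,1,2,3} | out {0,1,2,3} | ==
  [7] u=2 | in {0,1,2,3} | out {0,1,2,3} | ==

Converged values:
  [0] {3}
  [1] {0,1,2,3}
  [2] {0,1,2,3}
  [3] {0,1,2,3}

{0,1,2,3}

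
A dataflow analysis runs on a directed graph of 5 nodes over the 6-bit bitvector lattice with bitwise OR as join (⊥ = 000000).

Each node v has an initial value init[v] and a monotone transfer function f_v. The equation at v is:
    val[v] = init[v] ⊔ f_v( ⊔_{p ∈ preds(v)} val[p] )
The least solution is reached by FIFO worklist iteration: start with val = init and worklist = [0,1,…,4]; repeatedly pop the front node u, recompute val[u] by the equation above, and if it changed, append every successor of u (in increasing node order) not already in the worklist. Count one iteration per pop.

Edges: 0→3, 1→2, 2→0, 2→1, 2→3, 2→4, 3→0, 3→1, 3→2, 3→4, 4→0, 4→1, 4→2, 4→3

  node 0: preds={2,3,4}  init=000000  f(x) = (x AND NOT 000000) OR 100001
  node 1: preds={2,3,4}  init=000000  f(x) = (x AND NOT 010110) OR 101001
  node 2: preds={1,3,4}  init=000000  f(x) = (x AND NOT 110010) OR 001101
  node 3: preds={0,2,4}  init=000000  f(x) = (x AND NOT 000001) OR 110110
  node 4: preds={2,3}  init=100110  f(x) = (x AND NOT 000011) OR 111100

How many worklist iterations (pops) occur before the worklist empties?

9

Trace (9 dequeues):
  [1] u=0 | in 100110 | out 100111 | prev 000000 | push {}
  [2] u=1 | in 100110 | out 101001 | prev 000000 | push {}
  [3] u=2 | in 101111 | out 001101 | prev 000000 | push {0,1}
  [4] u=3 | in 101111 | out 111110 | prev 000000 | push {2}
  [5] u=4 | in 111111 | out 111110 | prev 100110 | push {3}
  [6] u=0 | in 111111 | out 111111 | prev 100111 | push {}
  [7] u=1 | in 111111 | out 101001 | ==
  [8] u=2 | in 111111 | out 001101 | ==
  [9] u=3 | in 111111 | out 111110 | ==

Converged values:
  [0] 111111
  [1] 101001
  [2] 001101
  [3] 111110
  [4] 111110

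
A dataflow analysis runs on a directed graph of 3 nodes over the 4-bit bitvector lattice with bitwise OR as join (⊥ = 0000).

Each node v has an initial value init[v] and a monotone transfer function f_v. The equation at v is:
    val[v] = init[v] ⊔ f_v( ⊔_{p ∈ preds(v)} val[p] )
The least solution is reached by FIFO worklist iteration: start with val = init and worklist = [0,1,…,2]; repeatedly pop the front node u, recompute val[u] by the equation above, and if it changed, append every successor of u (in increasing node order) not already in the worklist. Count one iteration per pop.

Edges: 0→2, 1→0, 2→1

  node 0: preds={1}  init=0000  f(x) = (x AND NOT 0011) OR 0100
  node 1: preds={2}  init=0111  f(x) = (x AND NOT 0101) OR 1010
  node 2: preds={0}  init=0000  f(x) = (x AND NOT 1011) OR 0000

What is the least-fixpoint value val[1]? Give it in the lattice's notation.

Trace (6 dequeues):
  [1] u=0 | in 0111 | out 0100 | prev 0000 | push {}
  [2] u=1 | in 0000 | out 1111 | prev 0111 | push {0}
  [3] u=2 | in 0100 | out 0100 | prev 0000 | push {1}
  [4] u=0 | in 1111 | out 1100 | prev 0100 | push {2}
  [5] u=1 | in 0100 | out 1111 | ==
  [6] u=2 | in 1100 | out 0100 | ==

Converged values:
  [0] 1100
  [1] 1111
  [2] 0100

1111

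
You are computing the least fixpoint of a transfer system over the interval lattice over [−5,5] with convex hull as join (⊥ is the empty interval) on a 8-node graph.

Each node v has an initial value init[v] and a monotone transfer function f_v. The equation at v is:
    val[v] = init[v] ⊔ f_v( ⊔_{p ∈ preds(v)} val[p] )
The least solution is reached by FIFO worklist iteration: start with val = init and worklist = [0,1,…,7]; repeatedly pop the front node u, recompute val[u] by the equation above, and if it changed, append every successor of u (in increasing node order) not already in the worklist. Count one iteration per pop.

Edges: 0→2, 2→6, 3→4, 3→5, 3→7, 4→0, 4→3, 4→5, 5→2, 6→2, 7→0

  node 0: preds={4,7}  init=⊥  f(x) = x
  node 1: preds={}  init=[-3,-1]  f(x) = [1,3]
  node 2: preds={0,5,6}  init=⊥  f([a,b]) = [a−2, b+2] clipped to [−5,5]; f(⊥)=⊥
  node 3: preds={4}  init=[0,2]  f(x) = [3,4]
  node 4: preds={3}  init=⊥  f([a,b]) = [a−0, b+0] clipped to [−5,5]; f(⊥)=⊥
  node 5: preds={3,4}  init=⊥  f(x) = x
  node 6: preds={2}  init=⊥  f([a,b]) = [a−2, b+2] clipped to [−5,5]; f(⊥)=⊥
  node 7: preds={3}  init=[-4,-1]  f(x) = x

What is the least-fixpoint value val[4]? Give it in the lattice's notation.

Trace (13 dequeues):
  [1] u=0 | in [-4,-1] | out [-4,-1] | prev ⊥ | push {}
  [2] u=1 | in ⊥ | out [-3,3] | prev [-3,-1] | push {}
  [3] u=2 | in [-4,-1] | out [-5,1] | prev ⊥ | push {}
  [4] u=3 | in ⊥ | out [0,4] | prev [0,2] | push {}
  [5] u=4 | in [0,4] | out [0,4] | prev ⊥ | push {0,3}
  [6] u=5 | in [0,4] | out [0,4] | prev ⊥ | push {2}
  [7] u=6 | in [-5,1] | out [-5,3] | prev ⊥ | push {}
  [8] u=7 | in [0,4] | out [-4,4] | prev [-4,-1] | push {}
  [9] u=0 | in [-4,4] | out [-4,4] | prev [-4,-1] | push {}
  [10] u=3 | in [0,4] | out [0,4] | ==
  [11] u=2 | in [-5,4] | out [-5,5] | prev [-5,1] | push {6}
  [12] u=6 | in [-5,5] | out [-5,5] | prev [-5,3] | push {2}
  [13] u=2 | in [-5,5] | out [-5,5] | ==

Converged values:
  [0] [-4,4]
  [1] [-3,3]
  [2] [-5,5]
  [3] [0,4]
  [4] [0,4]
  [5] [0,4]
  [6] [-5,5]
  [7] [-4,4]

[0,4]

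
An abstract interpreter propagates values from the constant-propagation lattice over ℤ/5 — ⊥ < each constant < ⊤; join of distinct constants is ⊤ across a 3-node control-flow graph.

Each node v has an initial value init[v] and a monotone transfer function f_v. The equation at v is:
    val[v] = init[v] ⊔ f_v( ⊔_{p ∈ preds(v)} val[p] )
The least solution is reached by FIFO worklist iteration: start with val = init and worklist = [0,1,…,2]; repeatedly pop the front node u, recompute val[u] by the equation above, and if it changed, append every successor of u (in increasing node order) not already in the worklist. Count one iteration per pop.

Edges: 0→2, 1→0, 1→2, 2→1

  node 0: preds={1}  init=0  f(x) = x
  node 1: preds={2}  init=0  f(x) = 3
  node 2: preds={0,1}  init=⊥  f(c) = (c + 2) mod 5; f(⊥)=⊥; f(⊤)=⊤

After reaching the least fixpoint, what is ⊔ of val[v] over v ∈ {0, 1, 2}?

⊤

Worklist (6 pops):
  #1 pop 0: in=0 → 0 (no change)
  #2 pop 1: in=⊥ → ⊤ (was 0); enqueue [0]
  #3 pop 2: in=⊤ → ⊤ (was ⊥); enqueue [1]
  #4 pop 0: in=⊤ → ⊤ (was 0); enqueue [2]
  #5 pop 1: in=⊤ → ⊤ (no change)
  #6 pop 2: in=⊤ → ⊤ (no change)

Fixpoint:
  val[0] = ⊤
  val[1] = ⊤
  val[2] = ⊤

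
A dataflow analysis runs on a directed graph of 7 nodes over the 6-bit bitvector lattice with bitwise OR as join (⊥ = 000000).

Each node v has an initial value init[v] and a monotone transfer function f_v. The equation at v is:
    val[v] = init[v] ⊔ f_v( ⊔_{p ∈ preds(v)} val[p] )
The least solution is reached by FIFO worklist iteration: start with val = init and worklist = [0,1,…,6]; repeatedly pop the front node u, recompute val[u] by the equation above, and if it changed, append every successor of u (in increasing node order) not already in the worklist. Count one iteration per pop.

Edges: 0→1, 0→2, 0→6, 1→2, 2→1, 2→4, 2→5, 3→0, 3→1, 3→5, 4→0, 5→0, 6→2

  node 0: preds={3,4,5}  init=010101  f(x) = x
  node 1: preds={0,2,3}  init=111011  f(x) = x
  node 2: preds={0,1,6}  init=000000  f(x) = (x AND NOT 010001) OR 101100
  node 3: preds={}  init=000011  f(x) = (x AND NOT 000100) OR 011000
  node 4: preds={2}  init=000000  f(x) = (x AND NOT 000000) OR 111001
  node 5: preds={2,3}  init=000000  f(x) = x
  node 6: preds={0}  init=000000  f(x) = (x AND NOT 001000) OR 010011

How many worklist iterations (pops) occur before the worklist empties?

13

Iteration log — 13 steps:
  step 1. node 0  ⊔preds=000011  new=010111  old=010101  +wl: 
  step 2. node 1  ⊔preds=010111  new=111111  old=111011  +wl: 
  step 3. node 2  ⊔preds=111111  new=101110  old=000000  +wl: 1
  step 4. node 3  ⊔preds=000000  new=011011  old=000011  +wl: 0
  step 5. node 4  ⊔preds=101110  new=111111  old=000000  +wl: 
  step 6. node 5  ⊔preds=111111  new=111111  old=000000  +wl: 
  step 7. node 6  ⊔preds=010111  new=010111  old=000000  +wl: 2
  step 8. node 1  ⊔preds=111111  new=111111  stable
  step 9. node 0  ⊔preds=111111  new=111111  old=010111  +wl: 1,6
  step 10. node 2  ⊔preds=111111  new=101110  stable
  step 11. node 1  ⊔preds=111111  new=111111  stable
  step 12. node 6  ⊔preds=111111  new=110111  old=010111  +wl: 2
  step 13. node 2  ⊔preds=111111  new=101110  stable

Least fixpoint reached:
  node 0: 111111
  node 1: 111111
  node 2: 101110
  node 3: 011011
  node 4: 111111
  node 5: 111111
  node 6: 110111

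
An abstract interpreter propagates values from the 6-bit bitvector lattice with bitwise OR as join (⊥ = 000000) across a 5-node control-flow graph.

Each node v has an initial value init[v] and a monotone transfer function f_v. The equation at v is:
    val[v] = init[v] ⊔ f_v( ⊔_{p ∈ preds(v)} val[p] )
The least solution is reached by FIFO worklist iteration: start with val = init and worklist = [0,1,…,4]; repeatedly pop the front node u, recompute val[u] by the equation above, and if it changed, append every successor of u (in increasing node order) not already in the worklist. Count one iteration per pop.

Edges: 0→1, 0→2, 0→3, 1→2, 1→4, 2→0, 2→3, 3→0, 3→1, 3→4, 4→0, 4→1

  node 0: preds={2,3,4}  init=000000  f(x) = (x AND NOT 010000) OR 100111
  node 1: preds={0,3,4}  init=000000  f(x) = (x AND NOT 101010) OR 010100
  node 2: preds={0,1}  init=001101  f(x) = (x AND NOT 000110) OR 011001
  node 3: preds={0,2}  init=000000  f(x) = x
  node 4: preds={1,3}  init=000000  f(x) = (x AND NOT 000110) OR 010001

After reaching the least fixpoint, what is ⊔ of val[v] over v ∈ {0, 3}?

111111

Worklist (7 pops):
  #1 pop 0: in=001101 → 101111 (was 000000); enqueue []
  #2 pop 1: in=101111 → 010101 (was 000000); enqueue []
  #3 pop 2: in=111111 → 111101 (was 001101); enqueue [0]
  #4 pop 3: in=111111 → 111111 (was 000000); enqueue [1]
  #5 pop 4: in=111111 → 111001 (was 000000); enqueue []
  #6 pop 0: in=111111 → 101111 (no change)
  #7 pop 1: in=111111 → 010101 (no change)

Fixpoint:
  val[0] = 101111
  val[1] = 010101
  val[2] = 111101
  val[3] = 111111
  val[4] = 111001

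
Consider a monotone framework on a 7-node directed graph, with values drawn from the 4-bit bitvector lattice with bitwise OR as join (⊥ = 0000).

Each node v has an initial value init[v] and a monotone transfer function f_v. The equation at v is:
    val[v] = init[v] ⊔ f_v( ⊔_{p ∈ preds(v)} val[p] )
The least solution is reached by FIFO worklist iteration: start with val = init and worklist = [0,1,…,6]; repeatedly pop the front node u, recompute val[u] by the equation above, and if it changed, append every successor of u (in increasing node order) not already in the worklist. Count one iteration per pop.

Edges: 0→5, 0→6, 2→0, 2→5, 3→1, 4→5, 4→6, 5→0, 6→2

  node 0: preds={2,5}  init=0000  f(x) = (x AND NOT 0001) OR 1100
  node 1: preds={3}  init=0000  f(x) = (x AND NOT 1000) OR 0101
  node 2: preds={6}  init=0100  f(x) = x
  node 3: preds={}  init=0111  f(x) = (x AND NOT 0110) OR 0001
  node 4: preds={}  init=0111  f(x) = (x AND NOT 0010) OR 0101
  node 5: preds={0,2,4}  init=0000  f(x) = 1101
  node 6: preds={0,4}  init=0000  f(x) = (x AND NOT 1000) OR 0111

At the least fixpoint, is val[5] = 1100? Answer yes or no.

Worklist (12 pops):
  #1 pop 0: in=0100 → 1100 (was 0000); enqueue []
  #2 pop 1: in=0111 → 0111 (was 0000); enqueue []
  #3 pop 2: in=0000 → 0100 (no change)
  #4 pop 3: in=0000 → 0111 (no change)
  #5 pop 4: in=0000 → 0111 (no change)
  #6 pop 5: in=1111 → 1101 (was 0000); enqueue [0]
  #7 pop 6: in=1111 → 0111 (was 0000); enqueue [2]
  #8 pop 0: in=1101 → 1100 (no change)
  #9 pop 2: in=0111 → 0111 (was 0100); enqueue [0,5]
  #10 pop 0: in=1111 → 1110 (was 1100); enqueue [6]
  #11 pop 5: in=1111 → 1101 (no change)
  #12 pop 6: in=1111 → 0111 (no change)

Fixpoint:
  val[0] = 1110
  val[1] = 0111
  val[2] = 0111
  val[3] = 0111
  val[4] = 0111
  val[5] = 1101
  val[6] = 0111

no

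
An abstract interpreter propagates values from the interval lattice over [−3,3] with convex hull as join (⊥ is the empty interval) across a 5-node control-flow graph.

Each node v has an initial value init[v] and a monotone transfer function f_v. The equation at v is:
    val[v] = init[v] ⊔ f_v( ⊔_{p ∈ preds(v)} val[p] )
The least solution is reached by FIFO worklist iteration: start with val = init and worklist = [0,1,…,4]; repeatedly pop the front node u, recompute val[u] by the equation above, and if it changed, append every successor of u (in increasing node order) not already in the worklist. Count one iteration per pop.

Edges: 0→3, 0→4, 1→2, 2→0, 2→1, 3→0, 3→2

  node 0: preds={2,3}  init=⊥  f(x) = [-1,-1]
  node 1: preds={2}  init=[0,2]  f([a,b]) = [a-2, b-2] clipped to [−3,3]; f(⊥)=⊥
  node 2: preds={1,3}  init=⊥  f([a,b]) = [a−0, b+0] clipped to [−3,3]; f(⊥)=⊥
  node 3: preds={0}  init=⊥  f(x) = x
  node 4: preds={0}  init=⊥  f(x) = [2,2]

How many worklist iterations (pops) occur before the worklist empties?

Worklist (13 pops):
  #1 pop 0: in=⊥ → [-1,-1] (was ⊥); enqueue []
  #2 pop 1: in=⊥ → [0,2] (no change)
  #3 pop 2: in=[0,2] → [0,2] (was ⊥); enqueue [0,1]
  #4 pop 3: in=[-1,-1] → [-1,-1] (was ⊥); enqueue [2]
  #5 pop 4: in=[-1,-1] → [2,2] (was ⊥); enqueue []
  #6 pop 0: in=[-1,2] → [-1,-1] (no change)
  #7 pop 1: in=[0,2] → [-2,2] (was [0,2]); enqueue []
  #8 pop 2: in=[-2,2] → [-2,2] (was [0,2]); enqueue [0,1]
  #9 pop 0: in=[-2,2] → [-1,-1] (no change)
  #10 pop 1: in=[-2,2] → [-3,2] (was [-2,2]); enqueue [2]
  #11 pop 2: in=[-3,2] → [-3,2] (was [-2,2]); enqueue [0,1]
  #12 pop 0: in=[-3,2] → [-1,-1] (no change)
  #13 pop 1: in=[-3,2] → [-3,2] (no change)

Fixpoint:
  val[0] = [-1,-1]
  val[1] = [-3,2]
  val[2] = [-3,2]
  val[3] = [-1,-1]
  val[4] = [2,2]

13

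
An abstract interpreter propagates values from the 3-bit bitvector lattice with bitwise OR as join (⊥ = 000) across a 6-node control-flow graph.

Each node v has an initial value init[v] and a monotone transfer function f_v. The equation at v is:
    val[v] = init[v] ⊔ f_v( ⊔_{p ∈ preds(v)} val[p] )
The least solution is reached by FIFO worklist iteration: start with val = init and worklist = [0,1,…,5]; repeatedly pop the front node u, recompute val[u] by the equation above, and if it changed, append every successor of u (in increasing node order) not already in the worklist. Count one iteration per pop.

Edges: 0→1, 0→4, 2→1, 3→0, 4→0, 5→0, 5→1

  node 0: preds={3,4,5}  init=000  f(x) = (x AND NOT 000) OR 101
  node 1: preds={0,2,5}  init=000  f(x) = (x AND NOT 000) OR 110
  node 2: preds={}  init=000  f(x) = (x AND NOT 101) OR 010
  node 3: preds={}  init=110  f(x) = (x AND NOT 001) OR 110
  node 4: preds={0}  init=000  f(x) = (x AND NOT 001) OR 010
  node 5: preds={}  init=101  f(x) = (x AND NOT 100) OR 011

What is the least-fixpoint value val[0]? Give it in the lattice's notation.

111

Trace (8 dequeues):
  [1] u=0 | in 111 | out 111 | prev 000 | push {}
  [2] u=1 | in 111 | out 111 | prev 000 | push {}
  [3] u=2 | in 000 | out 010 | prev 000 | push {1}
  [4] u=3 | in 000 | out 110 | ==
  [5] u=4 | in 111 | out 110 | prev 000 | push {0}
  [6] u=5 | in 000 | out 111 | prev 101 | push {}
  [7] u=1 | in 111 | out 111 | ==
  [8] u=0 | in 111 | out 111 | ==

Converged values:
  [0] 111
  [1] 111
  [2] 010
  [3] 110
  [4] 110
  [5] 111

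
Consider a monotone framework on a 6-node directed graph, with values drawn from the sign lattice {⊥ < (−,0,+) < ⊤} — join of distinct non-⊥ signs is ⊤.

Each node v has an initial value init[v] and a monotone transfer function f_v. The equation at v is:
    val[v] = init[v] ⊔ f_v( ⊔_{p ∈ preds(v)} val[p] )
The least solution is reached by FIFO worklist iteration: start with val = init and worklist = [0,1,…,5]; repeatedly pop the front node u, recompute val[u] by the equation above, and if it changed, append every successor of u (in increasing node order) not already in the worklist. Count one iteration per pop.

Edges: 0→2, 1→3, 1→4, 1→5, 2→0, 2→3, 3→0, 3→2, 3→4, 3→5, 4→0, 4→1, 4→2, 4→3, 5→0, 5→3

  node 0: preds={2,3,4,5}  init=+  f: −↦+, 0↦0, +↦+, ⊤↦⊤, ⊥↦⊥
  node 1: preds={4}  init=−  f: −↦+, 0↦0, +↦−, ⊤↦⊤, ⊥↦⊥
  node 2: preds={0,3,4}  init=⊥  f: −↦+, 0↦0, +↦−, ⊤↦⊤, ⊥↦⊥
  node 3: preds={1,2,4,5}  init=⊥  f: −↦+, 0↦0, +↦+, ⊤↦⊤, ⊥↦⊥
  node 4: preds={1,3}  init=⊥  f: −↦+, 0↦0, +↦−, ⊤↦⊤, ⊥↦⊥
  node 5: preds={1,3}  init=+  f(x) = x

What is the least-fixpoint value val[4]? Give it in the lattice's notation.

⊤

Trace (13 dequeues):
  [1] u=0 | in + | out + | ==
  [2] u=1 | in ⊥ | out − | ==
  [3] u=2 | in + | out − | prev ⊥ | push {0}
  [4] u=3 | in ⊤ | out ⊤ | prev ⊥ | push {2}
  [5] u=4 | in ⊤ | out ⊤ | prev ⊥ | push {1,3}
  [6] u=5 | in ⊤ | out ⊤ | prev + | push {}
  [7] u=0 | in ⊤ | out ⊤ | prev + | push {}
  [8] u=2 | in ⊤ | out ⊤ | prev − | push {0}
  [9] u=1 | in ⊤ | out ⊤ | prev − | push {4,5}
  [10] u=3 | in ⊤ | out ⊤ | ==
  [11] u=0 | in ⊤ | out ⊤ | ==
  [12] u=4 | in ⊤ | out ⊤ | ==
  [13] u=5 | in ⊤ | out ⊤ | ==

Converged values:
  [0] ⊤
  [1] ⊤
  [2] ⊤
  [3] ⊤
  [4] ⊤
  [5] ⊤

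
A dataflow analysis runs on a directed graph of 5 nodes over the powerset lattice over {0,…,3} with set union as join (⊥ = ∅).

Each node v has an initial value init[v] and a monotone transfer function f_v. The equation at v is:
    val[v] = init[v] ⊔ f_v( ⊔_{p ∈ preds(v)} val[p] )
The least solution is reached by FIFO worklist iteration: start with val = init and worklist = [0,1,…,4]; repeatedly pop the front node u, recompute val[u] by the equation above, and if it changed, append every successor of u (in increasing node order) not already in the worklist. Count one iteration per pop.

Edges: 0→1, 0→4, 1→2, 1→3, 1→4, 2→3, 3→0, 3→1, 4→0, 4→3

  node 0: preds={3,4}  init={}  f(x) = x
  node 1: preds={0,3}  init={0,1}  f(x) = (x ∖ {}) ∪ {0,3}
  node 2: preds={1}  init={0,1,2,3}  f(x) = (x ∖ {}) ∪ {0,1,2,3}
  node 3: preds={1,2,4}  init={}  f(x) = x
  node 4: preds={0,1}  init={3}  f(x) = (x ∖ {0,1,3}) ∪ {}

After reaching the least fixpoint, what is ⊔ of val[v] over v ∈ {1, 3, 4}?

Worklist (11 pops):
  #1 pop 0: in={3} → {3} (was {}); enqueue []
  #2 pop 1: in={3} → {0,1,3} (was {0,1}); enqueue []
  #3 pop 2: in={0,1,3} → {0,1,2,3} (no change)
  #4 pop 3: in={0,1,2,3} → {0,1,2,3} (was {}); enqueue [0,1]
  #5 pop 4: in={0,1,3} → {3} (no change)
  #6 pop 0: in={0,1,2,3} → {0,1,2,3} (was {3}); enqueue [4]
  #7 pop 1: in={0,1,2,3} → {0,1,2,3} (was {0,1,3}); enqueue [2,3]
  #8 pop 4: in={0,1,2,3} → {2,3} (was {3}); enqueue [0]
  #9 pop 2: in={0,1,2,3} → {0,1,2,3} (no change)
  #10 pop 3: in={0,1,2,3} → {0,1,2,3} (no change)
  #11 pop 0: in={0,1,2,3} → {0,1,2,3} (no change)

Fixpoint:
  val[0] = {0,1,2,3}
  val[1] = {0,1,2,3}
  val[2] = {0,1,2,3}
  val[3] = {0,1,2,3}
  val[4] = {2,3}

{0,1,2,3}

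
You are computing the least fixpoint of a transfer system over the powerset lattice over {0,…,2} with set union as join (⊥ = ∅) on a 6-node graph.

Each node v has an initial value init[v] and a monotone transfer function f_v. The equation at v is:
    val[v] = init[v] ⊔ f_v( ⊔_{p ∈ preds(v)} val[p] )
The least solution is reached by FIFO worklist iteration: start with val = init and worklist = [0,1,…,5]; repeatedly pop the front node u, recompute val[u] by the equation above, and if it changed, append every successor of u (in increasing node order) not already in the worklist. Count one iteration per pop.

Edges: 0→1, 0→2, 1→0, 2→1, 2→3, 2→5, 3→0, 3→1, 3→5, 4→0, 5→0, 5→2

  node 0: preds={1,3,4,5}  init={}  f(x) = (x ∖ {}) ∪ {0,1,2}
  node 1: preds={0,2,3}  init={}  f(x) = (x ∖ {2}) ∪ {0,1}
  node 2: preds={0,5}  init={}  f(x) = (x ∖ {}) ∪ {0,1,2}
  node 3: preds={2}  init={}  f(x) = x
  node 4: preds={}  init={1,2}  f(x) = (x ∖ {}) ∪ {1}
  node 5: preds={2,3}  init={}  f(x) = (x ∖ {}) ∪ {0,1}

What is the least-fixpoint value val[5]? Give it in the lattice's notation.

{0,1,2}

Worklist (9 pops):
  #1 pop 0: in={1,2} → {0,1,2} (was {}); enqueue []
  #2 pop 1: in={0,1,2} → {0,1} (was {}); enqueue [0]
  #3 pop 2: in={0,1,2} → {0,1,2} (was {}); enqueue [1]
  #4 pop 3: in={0,1,2} → {0,1,2} (was {}); enqueue []
  #5 pop 4: in={} → {1,2} (no change)
  #6 pop 5: in={0,1,2} → {0,1,2} (was {}); enqueue [2]
  #7 pop 0: in={0,1,2} → {0,1,2} (no change)
  #8 pop 1: in={0,1,2} → {0,1} (no change)
  #9 pop 2: in={0,1,2} → {0,1,2} (no change)

Fixpoint:
  val[0] = {0,1,2}
  val[1] = {0,1}
  val[2] = {0,1,2}
  val[3] = {0,1,2}
  val[4] = {1,2}
  val[5] = {0,1,2}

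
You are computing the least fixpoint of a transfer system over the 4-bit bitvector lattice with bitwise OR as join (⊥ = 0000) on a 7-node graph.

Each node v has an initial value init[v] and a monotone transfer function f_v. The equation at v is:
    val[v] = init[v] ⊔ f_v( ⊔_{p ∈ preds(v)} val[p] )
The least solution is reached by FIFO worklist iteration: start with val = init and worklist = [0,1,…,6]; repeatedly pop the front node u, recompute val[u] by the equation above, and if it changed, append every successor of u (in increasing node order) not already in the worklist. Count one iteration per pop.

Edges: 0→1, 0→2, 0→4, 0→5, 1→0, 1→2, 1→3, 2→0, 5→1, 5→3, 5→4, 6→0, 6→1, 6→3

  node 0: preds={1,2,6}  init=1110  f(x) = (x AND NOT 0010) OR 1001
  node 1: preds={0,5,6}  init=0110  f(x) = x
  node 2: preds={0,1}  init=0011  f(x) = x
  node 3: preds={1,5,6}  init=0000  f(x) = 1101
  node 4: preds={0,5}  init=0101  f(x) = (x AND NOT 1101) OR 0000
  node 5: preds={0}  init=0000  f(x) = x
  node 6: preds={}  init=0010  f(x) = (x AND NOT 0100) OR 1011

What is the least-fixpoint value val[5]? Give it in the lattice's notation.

1111

Worklist (11 pops):
  #1 pop 0: in=0111 → 1111 (was 1110); enqueue []
  #2 pop 1: in=1111 → 1111 (was 0110); enqueue [0]
  #3 pop 2: in=1111 → 1111 (was 0011); enqueue []
  #4 pop 3: in=1111 → 1101 (was 0000); enqueue []
  #5 pop 4: in=1111 → 0111 (was 0101); enqueue []
  #6 pop 5: in=1111 → 1111 (was 0000); enqueue [1,3,4]
  #7 pop 6: in=0000 → 1011 (was 0010); enqueue []
  #8 pop 0: in=1111 → 1111 (no change)
  #9 pop 1: in=1111 → 1111 (no change)
  #10 pop 3: in=1111 → 1101 (no change)
  #11 pop 4: in=1111 → 0111 (no change)

Fixpoint:
  val[0] = 1111
  val[1] = 1111
  val[2] = 1111
  val[3] = 1101
  val[4] = 0111
  val[5] = 1111
  val[6] = 1011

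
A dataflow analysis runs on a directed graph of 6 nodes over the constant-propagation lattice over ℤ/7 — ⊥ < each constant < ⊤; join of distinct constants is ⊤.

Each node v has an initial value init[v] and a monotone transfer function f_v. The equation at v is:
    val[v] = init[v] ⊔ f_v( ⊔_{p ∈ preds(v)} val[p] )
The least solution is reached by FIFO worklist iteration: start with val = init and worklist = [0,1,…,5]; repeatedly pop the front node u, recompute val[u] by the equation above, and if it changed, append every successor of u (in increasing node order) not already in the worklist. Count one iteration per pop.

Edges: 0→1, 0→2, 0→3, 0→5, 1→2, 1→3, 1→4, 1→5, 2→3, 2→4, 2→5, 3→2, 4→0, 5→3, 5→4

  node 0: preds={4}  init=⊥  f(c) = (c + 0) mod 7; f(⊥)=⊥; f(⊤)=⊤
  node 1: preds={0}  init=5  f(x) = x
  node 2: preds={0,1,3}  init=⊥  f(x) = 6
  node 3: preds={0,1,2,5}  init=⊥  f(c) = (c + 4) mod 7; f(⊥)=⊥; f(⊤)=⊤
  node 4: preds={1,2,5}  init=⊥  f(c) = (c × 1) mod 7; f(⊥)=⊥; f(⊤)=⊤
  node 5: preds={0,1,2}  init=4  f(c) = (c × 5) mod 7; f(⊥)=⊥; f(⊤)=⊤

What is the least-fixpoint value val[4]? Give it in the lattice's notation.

⊤

Iteration log — 15 steps:
  step 1. node 0  ⊔preds=⊥  new=⊥  stable
  step 2. node 1  ⊔preds=⊥  new=5  stable
  step 3. node 2  ⊔preds=5  new=6  old=⊥  +wl: 
  step 4. node 3  ⊔preds=⊤  new=⊤  old=⊥  +wl: 2
  step 5. node 4  ⊔preds=⊤  new=⊤  old=⊥  +wl: 0
  step 6. node 5  ⊔preds=⊤  new=⊤  old=4  +wl: 3,4
  step 7. node 2  ⊔preds=⊤  new=6  stable
  step 8. node 0  ⊔preds=⊤  new=⊤  old=⊥  +wl: 1,2,5
  step 9. node 3  ⊔preds=⊤  new=⊤  stable
  step 10. node 4  ⊔preds=⊤  new=⊤  stable
  step 11. node 1  ⊔preds=⊤  new=⊤  old=5  +wl: 3,4
  step 12. node 2  ⊔preds=⊤  new=6  stable
  step 13. node 5  ⊔preds=⊤  new=⊤  stable
  step 14. node 3  ⊔preds=⊤  new=⊤  stable
  step 15. node 4  ⊔preds=⊤  new=⊤  stable

Least fixpoint reached:
  node 0: ⊤
  node 1: ⊤
  node 2: 6
  node 3: ⊤
  node 4: ⊤
  node 5: ⊤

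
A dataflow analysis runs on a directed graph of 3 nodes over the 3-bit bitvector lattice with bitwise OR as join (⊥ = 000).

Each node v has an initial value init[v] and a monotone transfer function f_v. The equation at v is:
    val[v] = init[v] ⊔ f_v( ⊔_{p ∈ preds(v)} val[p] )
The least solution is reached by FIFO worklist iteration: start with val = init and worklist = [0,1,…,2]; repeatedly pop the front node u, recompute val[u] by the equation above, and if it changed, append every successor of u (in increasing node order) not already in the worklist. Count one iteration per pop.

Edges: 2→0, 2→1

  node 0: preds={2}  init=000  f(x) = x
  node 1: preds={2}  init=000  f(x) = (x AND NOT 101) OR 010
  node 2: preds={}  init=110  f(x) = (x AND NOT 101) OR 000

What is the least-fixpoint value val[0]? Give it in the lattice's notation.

Trace (3 dequeues):
  [1] u=0 | in 110 | out 110 | prev 000 | push {}
  [2] u=1 | in 110 | out 010 | prev 000 | push {}
  [3] u=2 | in 000 | out 110 | ==

Converged values:
  [0] 110
  [1] 010
  [2] 110

110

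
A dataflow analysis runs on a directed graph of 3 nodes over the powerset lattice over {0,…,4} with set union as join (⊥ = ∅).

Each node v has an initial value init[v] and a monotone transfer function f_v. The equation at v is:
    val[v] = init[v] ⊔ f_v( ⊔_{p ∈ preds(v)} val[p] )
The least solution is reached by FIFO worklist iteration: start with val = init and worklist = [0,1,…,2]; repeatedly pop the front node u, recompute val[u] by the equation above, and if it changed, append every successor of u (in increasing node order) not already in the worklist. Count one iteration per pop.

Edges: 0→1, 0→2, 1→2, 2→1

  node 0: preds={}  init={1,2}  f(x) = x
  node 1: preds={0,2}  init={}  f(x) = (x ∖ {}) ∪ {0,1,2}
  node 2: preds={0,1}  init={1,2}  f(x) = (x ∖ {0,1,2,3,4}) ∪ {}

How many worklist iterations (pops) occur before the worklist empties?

Worklist (3 pops):
  #1 pop 0: in={} → {1,2} (no change)
  #2 pop 1: in={1,2} → {0,1,2} (was {}); enqueue []
  #3 pop 2: in={0,1,2} → {1,2} (no change)

Fixpoint:
  val[0] = {1,2}
  val[1] = {0,1,2}
  val[2] = {1,2}

3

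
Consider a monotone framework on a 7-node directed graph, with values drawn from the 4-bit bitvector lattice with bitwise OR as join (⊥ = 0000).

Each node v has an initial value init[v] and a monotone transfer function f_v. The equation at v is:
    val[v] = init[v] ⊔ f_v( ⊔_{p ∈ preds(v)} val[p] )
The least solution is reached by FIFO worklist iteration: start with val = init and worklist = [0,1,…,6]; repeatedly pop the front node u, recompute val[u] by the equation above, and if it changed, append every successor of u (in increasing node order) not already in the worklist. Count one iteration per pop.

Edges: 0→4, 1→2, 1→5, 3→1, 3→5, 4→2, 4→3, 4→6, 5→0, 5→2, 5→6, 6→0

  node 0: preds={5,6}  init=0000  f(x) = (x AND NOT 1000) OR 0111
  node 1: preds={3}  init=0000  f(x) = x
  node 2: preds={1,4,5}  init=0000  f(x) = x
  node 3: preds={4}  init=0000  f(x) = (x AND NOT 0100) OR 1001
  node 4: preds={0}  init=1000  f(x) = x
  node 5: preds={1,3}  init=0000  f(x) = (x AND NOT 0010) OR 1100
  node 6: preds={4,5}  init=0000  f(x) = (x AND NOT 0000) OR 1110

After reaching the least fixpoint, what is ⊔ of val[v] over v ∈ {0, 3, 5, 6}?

Trace (15 dequeues):
  [1] u=0 | in 0000 | out 0111 | prev 0000 | push {}
  [2] u=1 | in 0000 | out 0000 | ==
  [3] u=2 | in 1000 | out 1000 | prev 0000 | push {}
  [4] u=3 | in 1000 | out 1001 | prev 0000 | push {1}
  [5] u=4 | in 0111 | out 1111 | prev 1000 | push {2,3}
  [6] u=5 | in 1001 | out 1101 | prev 0000 | push {0}
  [7] u=6 | in 1111 | out 1111 | prev 0000 | push {}
  [8] u=1 | in 1001 | out 1001 | prev 0000 | push {5}
  [9] u=2 | in 1111 | out 1111 | prev 1000 | push {}
  [10] u=3 | in 1111 | out 1011 | prev 1001 | push {1}
  [11] u=0 | in 1111 | out 0111 | ==
  [12] u=5 | in 1011 | out 1101 | ==
  [13] u=1 | in 1011 | out 1011 | prev 1001 | push {2,5}
  [14] u=2 | in 1111 | out 1111 | ==
  [15] u=5 | in 1011 | out 1101 | ==

Converged values:
  [0] 0111
  [1] 1011
  [2] 1111
  [3] 1011
  [4] 1111
  [5] 1101
  [6] 1111

1111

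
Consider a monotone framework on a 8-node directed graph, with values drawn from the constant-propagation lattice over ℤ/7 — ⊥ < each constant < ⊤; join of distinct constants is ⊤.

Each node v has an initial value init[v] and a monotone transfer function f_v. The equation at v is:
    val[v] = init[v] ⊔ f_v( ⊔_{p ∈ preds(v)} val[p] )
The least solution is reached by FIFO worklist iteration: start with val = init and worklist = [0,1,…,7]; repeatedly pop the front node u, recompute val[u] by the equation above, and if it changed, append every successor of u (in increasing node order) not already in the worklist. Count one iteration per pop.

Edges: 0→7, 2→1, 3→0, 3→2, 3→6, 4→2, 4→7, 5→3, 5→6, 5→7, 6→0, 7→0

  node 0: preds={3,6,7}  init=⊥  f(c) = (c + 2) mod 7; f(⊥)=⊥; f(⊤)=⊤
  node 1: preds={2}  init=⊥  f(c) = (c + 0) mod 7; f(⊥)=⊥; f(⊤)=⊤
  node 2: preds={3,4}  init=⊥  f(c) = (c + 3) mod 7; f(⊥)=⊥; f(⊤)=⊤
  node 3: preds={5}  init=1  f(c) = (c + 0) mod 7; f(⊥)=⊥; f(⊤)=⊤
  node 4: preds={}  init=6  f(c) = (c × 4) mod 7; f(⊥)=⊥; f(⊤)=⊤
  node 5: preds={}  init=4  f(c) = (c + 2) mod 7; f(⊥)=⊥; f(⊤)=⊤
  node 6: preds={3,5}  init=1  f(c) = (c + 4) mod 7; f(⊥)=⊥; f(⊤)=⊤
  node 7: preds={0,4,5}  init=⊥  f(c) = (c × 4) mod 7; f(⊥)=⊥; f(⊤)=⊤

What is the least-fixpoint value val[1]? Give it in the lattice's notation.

⊤

Worklist (12 pops):
  #1 pop 0: in=1 → 3 (was ⊥); enqueue []
  #2 pop 1: in=⊥ → ⊥ (no change)
  #3 pop 2: in=⊤ → ⊤ (was ⊥); enqueue [1]
  #4 pop 3: in=4 → ⊤ (was 1); enqueue [0,2]
  #5 pop 4: in=⊥ → 6 (no change)
  #6 pop 5: in=⊥ → 4 (no change)
  #7 pop 6: in=⊤ → ⊤ (was 1); enqueue []
  #8 pop 7: in=⊤ → ⊤ (was ⊥); enqueue []
  #9 pop 1: in=⊤ → ⊤ (was ⊥); enqueue []
  #10 pop 0: in=⊤ → ⊤ (was 3); enqueue [7]
  #11 pop 2: in=⊤ → ⊤ (no change)
  #12 pop 7: in=⊤ → ⊤ (no change)

Fixpoint:
  val[0] = ⊤
  val[1] = ⊤
  val[2] = ⊤
  val[3] = ⊤
  val[4] = 6
  val[5] = 4
  val[6] = ⊤
  val[7] = ⊤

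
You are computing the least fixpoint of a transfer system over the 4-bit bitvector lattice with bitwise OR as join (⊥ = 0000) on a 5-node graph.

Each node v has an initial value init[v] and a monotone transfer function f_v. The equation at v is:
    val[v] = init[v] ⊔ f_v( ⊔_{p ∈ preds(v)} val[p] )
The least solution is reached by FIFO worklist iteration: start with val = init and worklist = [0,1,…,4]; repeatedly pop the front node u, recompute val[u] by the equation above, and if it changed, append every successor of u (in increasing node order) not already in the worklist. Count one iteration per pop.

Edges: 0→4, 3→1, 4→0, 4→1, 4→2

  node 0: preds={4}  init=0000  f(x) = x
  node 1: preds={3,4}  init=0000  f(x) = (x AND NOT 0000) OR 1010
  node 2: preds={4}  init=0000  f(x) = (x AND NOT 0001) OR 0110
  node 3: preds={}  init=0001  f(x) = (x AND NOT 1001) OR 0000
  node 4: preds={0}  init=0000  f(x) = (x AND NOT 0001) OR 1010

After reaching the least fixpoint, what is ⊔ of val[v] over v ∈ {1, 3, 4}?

Iteration log — 9 steps:
  step 1. node 0  ⊔preds=0000  new=0000  stable
  step 2. node 1  ⊔preds=0001  new=1011  old=0000  +wl: 
  step 3. node 2  ⊔preds=0000  new=0110  old=0000  +wl: 
  step 4. node 3  ⊔preds=0000  new=0001  stable
  step 5. node 4  ⊔preds=0000  new=1010  old=0000  +wl: 0,1,2
  step 6. node 0  ⊔preds=1010  new=1010  old=0000  +wl: 4
  step 7. node 1  ⊔preds=1011  new=1011  stable
  step 8. node 2  ⊔preds=1010  new=1110  old=0110  +wl: 
  step 9. node 4  ⊔preds=1010  new=1010  stable

Least fixpoint reached:
  node 0: 1010
  node 1: 1011
  node 2: 1110
  node 3: 0001
  node 4: 1010

1011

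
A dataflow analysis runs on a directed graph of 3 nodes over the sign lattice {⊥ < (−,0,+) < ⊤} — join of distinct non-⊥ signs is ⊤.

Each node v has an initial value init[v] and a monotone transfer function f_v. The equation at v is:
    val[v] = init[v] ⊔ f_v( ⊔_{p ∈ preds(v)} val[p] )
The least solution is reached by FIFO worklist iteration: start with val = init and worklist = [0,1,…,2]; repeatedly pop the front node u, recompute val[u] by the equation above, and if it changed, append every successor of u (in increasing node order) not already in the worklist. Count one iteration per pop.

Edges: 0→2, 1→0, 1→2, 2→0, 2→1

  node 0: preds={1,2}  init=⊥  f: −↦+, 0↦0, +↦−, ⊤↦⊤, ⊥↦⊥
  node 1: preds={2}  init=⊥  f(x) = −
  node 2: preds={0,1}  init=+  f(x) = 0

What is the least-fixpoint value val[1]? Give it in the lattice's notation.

Worklist (6 pops):
  #1 pop 0: in=+ → − (was ⊥); enqueue []
  #2 pop 1: in=+ → − (was ⊥); enqueue [0]
  #3 pop 2: in=− → ⊤ (was +); enqueue [1]
  #4 pop 0: in=⊤ → ⊤ (was −); enqueue [2]
  #5 pop 1: in=⊤ → − (no change)
  #6 pop 2: in=⊤ → ⊤ (no change)

Fixpoint:
  val[0] = ⊤
  val[1] = −
  val[2] = ⊤

−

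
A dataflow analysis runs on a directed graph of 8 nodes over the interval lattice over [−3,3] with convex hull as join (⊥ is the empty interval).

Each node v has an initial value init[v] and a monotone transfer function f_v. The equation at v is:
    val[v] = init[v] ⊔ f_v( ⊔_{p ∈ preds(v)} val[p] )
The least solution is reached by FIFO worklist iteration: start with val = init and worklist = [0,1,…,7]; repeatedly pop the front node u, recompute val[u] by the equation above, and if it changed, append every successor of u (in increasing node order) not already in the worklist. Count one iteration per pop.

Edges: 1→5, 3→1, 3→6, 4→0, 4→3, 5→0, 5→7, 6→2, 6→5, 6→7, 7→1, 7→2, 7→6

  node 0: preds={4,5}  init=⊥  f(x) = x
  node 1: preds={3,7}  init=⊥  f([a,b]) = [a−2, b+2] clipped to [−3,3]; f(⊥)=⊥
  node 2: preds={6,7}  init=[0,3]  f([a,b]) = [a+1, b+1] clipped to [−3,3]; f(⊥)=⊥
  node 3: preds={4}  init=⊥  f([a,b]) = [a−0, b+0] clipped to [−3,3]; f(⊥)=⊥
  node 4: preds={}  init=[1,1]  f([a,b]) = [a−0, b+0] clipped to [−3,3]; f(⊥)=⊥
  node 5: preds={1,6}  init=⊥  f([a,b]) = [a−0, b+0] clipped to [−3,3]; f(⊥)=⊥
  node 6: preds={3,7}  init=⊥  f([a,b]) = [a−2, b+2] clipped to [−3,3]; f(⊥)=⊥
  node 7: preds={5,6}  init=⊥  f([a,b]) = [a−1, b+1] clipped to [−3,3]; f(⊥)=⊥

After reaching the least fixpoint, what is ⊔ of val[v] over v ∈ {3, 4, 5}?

Trace (18 dequeues):
  [1] u=0 | in [1,1] | out [1,1] | prev ⊥ | push {}
  [2] u=1 | in ⊥ | out ⊥ | ==
  [3] u=2 | in ⊥ | out [0,3] | ==
  [4] u=3 | in [1,1] | out [1,1] | prev ⊥ | push {1}
  [5] u=4 | in ⊥ | out [1,1] | ==
  [6] u=5 | in ⊥ | out ⊥ | ==
  [7] u=6 | in [1,1] | out [-1,3] | prev ⊥ | push {2,5}
  [8] u=7 | in [-1,3] | out [-2,3] | prev ⊥ | push {6}
  [9] u=1 | in [-2,3] | out [-3,3] | prev ⊥ | push {}
  [10] u=2 | in [-2,3] | out [-1,3] | prev [0,3] | push {}
  [11] u=5 | in [-3,3] | out [-3,3] | prev ⊥ | push {0,7}
  [12] u=6 | in [-2,3] | out [-3,3] | prev [-1,3] | push {2,5}
  [13] u=0 | in [-3,3] | out [-3,3] | prev [1,1] | push {}
  [14] u=7 | in [-3,3] | out [-3,3] | prev [-2,3] | push {1,6}
  [15] u=2 | in [-3,3] | out [-2,3] | prev [-1,3] | push {}
  [16] u=5 | in [-3,3] | out [-3,3] | ==
  [17] u=1 | in [-3,3] | out [-3,3] | ==
  [18] u=6 | in [-3,3] | out [-3,3] | ==

Converged values:
  [0] [-3,3]
  [1] [-3,3]
  [2] [-2,3]
  [3] [1,1]
  [4] [1,1]
  [5] [-3,3]
  [6] [-3,3]
  [7] [-3,3]

[-3,3]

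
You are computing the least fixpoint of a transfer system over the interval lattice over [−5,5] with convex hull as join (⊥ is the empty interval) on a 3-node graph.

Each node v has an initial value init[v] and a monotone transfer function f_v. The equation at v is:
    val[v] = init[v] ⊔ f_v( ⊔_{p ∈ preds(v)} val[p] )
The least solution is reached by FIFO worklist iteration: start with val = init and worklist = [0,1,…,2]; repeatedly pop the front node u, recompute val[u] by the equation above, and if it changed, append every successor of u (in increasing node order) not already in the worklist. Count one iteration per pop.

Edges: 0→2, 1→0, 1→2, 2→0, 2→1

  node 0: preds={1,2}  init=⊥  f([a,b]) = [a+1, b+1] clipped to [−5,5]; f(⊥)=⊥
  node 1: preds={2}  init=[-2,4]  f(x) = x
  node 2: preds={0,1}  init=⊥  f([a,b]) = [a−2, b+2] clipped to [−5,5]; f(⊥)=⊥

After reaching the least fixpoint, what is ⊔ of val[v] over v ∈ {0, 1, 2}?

[-5,5]

Worklist (10 pops):
  #1 pop 0: in=[-2,4] → [-1,5] (was ⊥); enqueue []
  #2 pop 1: in=⊥ → [-2,4] (no change)
  #3 pop 2: in=[-2,5] → [-4,5] (was ⊥); enqueue [0,1]
  #4 pop 0: in=[-4,5] → [-3,5] (was [-1,5]); enqueue [2]
  #5 pop 1: in=[-4,5] → [-4,5] (was [-2,4]); enqueue [0]
  #6 pop 2: in=[-4,5] → [-5,5] (was [-4,5]); enqueue [1]
  #7 pop 0: in=[-5,5] → [-4,5] (was [-3,5]); enqueue [2]
  #8 pop 1: in=[-5,5] → [-5,5] (was [-4,5]); enqueue [0]
  #9 pop 2: in=[-5,5] → [-5,5] (no change)
  #10 pop 0: in=[-5,5] → [-4,5] (no change)

Fixpoint:
  val[0] = [-4,5]
  val[1] = [-5,5]
  val[2] = [-5,5]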